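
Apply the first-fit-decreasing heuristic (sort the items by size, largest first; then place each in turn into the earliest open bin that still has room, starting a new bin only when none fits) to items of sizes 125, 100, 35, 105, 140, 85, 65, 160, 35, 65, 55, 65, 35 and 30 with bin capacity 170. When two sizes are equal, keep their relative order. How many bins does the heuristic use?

7

Sorted descending: 160, 140, 125, 105, 100, 85, 65, 65, 65, 55, 35, 35, 35, 30.
  160 → bin 1 (new)  [load 160/170]
  140 → bin 2 (new)  [load 140/170]
  125 → bin 3 (new)  [load 125/170]
  105 → bin 4 (new)  [load 105/170]
  100 → bin 5 (new)  [load 100/170]
  85 → bin 6 (new)  [load 85/170]
  65 → bin 4  [load 170/170]
  65 → bin 5  [load 165/170]
  65 → bin 6  [load 150/170]
  55 → bin 7 (new)  [load 55/170]
  35 → bin 3  [load 160/170]
  35 → bin 7  [load 90/170]
  35 → bin 7  [load 125/170]
  30 → bin 2  [load 170/170]
7 bins opened.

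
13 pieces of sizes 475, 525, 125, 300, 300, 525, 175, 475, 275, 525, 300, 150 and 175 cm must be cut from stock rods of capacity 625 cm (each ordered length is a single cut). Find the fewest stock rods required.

Total = 525 + 525 + 525 + 475 + 475 + 300 + 300 + 300 + 275 + 175 + 175 + 150 + 125 = 4325 cm.
Lower bound: ⌈4325/625⌉ = 7 stock rods.
A packing using 8 stock rods:
  stock rod 1: 525 = 525
  stock rod 2: 525 = 525
  stock rod 3: 525 = 525
  stock rod 4: 475 + 150 = 625
  stock rod 5: 475 + 125 = 600
  stock rod 6: 300 + 300 = 600
  stock rod 7: 300 + 275 = 575
  stock rod 8: 175 + 175 = 350
No arrangement into 7 stock rods stays within capacity, so 8 is optimal.

8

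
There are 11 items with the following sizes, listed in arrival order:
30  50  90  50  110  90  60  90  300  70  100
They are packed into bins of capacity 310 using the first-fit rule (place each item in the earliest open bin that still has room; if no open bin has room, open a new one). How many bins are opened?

  30 → bin 1 (new)  [load 30/310]
  50 → bin 1  [load 80/310]
  90 → bin 1  [load 170/310]
  50 → bin 1  [load 220/310]
  110 → bin 2 (new)  [load 110/310]
  90 → bin 1  [load 310/310]
  60 → bin 2  [load 170/310]
  90 → bin 2  [load 260/310]
  300 → bin 3 (new)  [load 300/310]
  70 → bin 4 (new)  [load 70/310]
  100 → bin 4  [load 170/310]
4 bins opened.

4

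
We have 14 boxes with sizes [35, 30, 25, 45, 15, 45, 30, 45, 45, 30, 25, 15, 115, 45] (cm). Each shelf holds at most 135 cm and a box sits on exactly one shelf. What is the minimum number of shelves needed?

Total = 115 + 45 + 45 + 45 + 45 + 45 + 35 + 30 + 30 + 30 + 25 + 25 + 15 + 15 = 545 cm.
Lower bound: ⌈545/135⌉ = 5 shelves.
A packing using 5 shelves:
  shelf 1: 115 + 15 = 130
  shelf 2: 45 + 45 + 45 = 135
  shelf 3: 45 + 45 + 35 = 125
  shelf 4: 30 + 30 + 30 + 25 + 15 = 130
  shelf 5: 25 = 25
This matches the lower bound, so 5 is optimal.

5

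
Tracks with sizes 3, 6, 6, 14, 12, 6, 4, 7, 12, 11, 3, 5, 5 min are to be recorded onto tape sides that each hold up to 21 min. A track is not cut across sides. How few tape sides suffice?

Total = 14 + 12 + 12 + 11 + 7 + 6 + 6 + 6 + 5 + 5 + 4 + 3 + 3 = 94 min.
Lower bound: ⌈94/21⌉ = 5 tape sides.
A packing using 5 tape sides:
  side 1: 14 + 7 = 21
  side 2: 12 + 6 + 3 = 21
  side 3: 12 + 6 + 3 = 21
  side 4: 11 + 6 + 4 = 21
  side 5: 5 + 5 = 10
This matches the lower bound, so 5 is optimal.

5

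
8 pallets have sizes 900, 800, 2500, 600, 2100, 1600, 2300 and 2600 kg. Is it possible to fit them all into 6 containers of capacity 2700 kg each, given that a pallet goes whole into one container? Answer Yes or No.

Yes

A valid assignment using 6 containers:
  container 1: 2600 = 2600
  container 2: 2500 = 2500
  container 3: 2300 = 2300
  container 4: 2100 + 600 = 2700
  container 5: 1600 + 900 = 2500
  container 6: 800 = 800
Every load is within 2700 kg, so 6 containers suffice.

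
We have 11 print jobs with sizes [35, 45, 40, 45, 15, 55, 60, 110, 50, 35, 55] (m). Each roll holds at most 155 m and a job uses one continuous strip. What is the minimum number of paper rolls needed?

4

Total = 110 + 60 + 55 + 55 + 50 + 45 + 45 + 40 + 35 + 35 + 15 = 545 m.
Lower bound: ⌈545/155⌉ = 4 paper rolls.
A packing using 4 paper rolls:
  roll 1: 110 + 45 = 155
  roll 2: 60 + 55 + 40 = 155
  roll 3: 55 + 50 + 45 = 150
  roll 4: 35 + 35 + 15 = 85
This matches the lower bound, so 4 is optimal.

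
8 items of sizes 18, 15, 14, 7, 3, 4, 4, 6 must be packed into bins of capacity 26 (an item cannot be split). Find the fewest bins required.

3

Total = 18 + 15 + 14 + 7 + 6 + 4 + 4 + 3 = 71.
Lower bound: ⌈71/26⌉ = 3 bins.
A packing using 3 bins:
  bin 1: 18 + 7 = 25
  bin 2: 15 + 6 + 4 = 25
  bin 3: 14 + 4 + 3 = 21
This matches the lower bound, so 3 is optimal.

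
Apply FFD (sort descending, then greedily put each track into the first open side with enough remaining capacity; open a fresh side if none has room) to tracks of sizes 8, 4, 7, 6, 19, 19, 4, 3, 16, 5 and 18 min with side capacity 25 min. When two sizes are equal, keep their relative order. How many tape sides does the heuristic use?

5

Sorted descending: 19, 19, 18, 16, 8, 7, 6, 5, 4, 4, 3.
  19 → side 1 (new)  [load 19/25]
  19 → side 2 (new)  [load 19/25]
  18 → side 3 (new)  [load 18/25]
  16 → side 4 (new)  [load 16/25]
  8 → side 4  [load 24/25]
  7 → side 3  [load 25/25]
  6 → side 1  [load 25/25]
  5 → side 2  [load 24/25]
  4 → side 5 (new)  [load 4/25]
  4 → side 5  [load 8/25]
  3 → side 5  [load 11/25]
5 tape sides opened.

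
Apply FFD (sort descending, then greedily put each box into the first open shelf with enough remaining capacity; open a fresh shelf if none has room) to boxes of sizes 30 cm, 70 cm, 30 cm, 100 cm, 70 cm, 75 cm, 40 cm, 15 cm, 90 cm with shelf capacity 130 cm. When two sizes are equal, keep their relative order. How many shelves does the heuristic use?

5

Sorted descending: 100, 90, 75, 70, 70, 40, 30, 30, 15.
  100 → shelf 1 (new)  [load 100/130]
  90 → shelf 2 (new)  [load 90/130]
  75 → shelf 3 (new)  [load 75/130]
  70 → shelf 4 (new)  [load 70/130]
  70 → shelf 5 (new)  [load 70/130]
  40 → shelf 2  [load 130/130]
  30 → shelf 1  [load 130/130]
  30 → shelf 3  [load 105/130]
  15 → shelf 3  [load 120/130]
5 shelves opened.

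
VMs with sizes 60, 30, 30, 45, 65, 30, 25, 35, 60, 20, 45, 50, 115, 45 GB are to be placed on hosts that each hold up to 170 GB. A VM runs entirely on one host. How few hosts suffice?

4

Total = 115 + 65 + 60 + 60 + 50 + 45 + 45 + 45 + 35 + 30 + 30 + 30 + 25 + 20 = 655 GB.
Lower bound: ⌈655/170⌉ = 4 hosts.
A packing using 4 hosts:
  host 1: 115 + 50 = 165
  host 2: 65 + 60 + 45 = 170
  host 3: 60 + 45 + 45 + 20 = 170
  host 4: 35 + 30 + 30 + 30 + 25 = 150
This matches the lower bound, so 4 is optimal.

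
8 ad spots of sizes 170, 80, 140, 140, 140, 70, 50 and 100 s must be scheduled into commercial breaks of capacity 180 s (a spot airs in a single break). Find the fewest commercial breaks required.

6

Total = 170 + 140 + 140 + 140 + 100 + 80 + 70 + 50 = 890 s.
Lower bound: ⌈890/180⌉ = 5 commercial breaks.
A packing using 6 commercial breaks:
  break 1: 170 = 170
  break 2: 140 = 140
  break 3: 140 = 140
  break 4: 140 = 140
  break 5: 100 + 80 = 180
  break 6: 70 + 50 = 120
No arrangement into 5 commercial breaks stays within capacity, so 6 is optimal.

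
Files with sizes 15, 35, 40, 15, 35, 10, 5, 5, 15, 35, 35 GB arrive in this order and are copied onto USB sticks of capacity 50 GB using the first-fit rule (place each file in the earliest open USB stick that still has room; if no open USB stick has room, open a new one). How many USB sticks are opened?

  15 → USB stick 1 (new)  [load 15/50]
  35 → USB stick 1  [load 50/50]
  40 → USB stick 2 (new)  [load 40/50]
  15 → USB stick 3 (new)  [load 15/50]
  35 → USB stick 3  [load 50/50]
  10 → USB stick 2  [load 50/50]
  5 → USB stick 4 (new)  [load 5/50]
  5 → USB stick 4  [load 10/50]
  15 → USB stick 4  [load 25/50]
  35 → USB stick 5 (new)  [load 35/50]
  35 → USB stick 6 (new)  [load 35/50]
6 USB sticks opened.

6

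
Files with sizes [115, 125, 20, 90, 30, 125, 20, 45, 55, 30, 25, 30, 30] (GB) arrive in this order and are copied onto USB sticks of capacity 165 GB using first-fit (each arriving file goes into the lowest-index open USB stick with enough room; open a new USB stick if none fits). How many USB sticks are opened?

  115 → USB stick 1 (new)  [load 115/165]
  125 → USB stick 2 (new)  [load 125/165]
  20 → USB stick 1  [load 135/165]
  90 → USB stick 3 (new)  [load 90/165]
  30 → USB stick 1  [load 165/165]
  125 → USB stick 4 (new)  [load 125/165]
  20 → USB stick 2  [load 145/165]
  45 → USB stick 3  [load 135/165]
  55 → USB stick 5 (new)  [load 55/165]
  30 → USB stick 3  [load 165/165]
  25 → USB stick 4  [load 150/165]
  30 → USB stick 5  [load 85/165]
  30 → USB stick 5  [load 115/165]
5 USB sticks opened.

5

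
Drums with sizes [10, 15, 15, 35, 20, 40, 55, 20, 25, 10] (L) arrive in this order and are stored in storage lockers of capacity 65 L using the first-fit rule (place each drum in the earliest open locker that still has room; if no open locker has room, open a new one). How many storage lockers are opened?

4

  10 → locker 1 (new)  [load 10/65]
  15 → locker 1  [load 25/65]
  15 → locker 1  [load 40/65]
  35 → locker 2 (new)  [load 35/65]
  20 → locker 1  [load 60/65]
  40 → locker 3 (new)  [load 40/65]
  55 → locker 4 (new)  [load 55/65]
  20 → locker 2  [load 55/65]
  25 → locker 3  [load 65/65]
  10 → locker 2  [load 65/65]
4 storage lockers opened.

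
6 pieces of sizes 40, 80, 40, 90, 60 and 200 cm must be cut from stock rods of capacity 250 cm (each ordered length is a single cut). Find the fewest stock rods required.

3

Total = 200 + 90 + 80 + 60 + 40 + 40 = 510 cm.
Lower bound: ⌈510/250⌉ = 3 stock rods.
A packing using 3 stock rods:
  stock rod 1: 200 + 40 = 240
  stock rod 2: 90 + 80 + 60 = 230
  stock rod 3: 40 = 40
This matches the lower bound, so 3 is optimal.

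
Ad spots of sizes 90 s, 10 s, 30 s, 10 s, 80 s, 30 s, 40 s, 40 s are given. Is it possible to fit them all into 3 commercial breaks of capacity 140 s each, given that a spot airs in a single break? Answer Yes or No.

A valid assignment using 3 commercial breaks:
  break 1: 90 + 40 + 10 = 140
  break 2: 80 + 40 + 10 = 130
  break 3: 30 + 30 = 60
Every load is within 140 s, so 3 commercial breaks suffice.

Yes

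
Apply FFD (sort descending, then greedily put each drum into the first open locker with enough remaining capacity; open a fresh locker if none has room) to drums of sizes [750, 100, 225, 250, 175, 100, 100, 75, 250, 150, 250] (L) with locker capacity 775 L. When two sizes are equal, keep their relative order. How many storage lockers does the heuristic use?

Sorted descending: 750, 250, 250, 250, 225, 175, 150, 100, 100, 100, 75.
  750 → locker 1 (new)  [load 750/775]
  250 → locker 2 (new)  [load 250/775]
  250 → locker 2  [load 500/775]
  250 → locker 2  [load 750/775]
  225 → locker 3 (new)  [load 225/775]
  175 → locker 3  [load 400/775]
  150 → locker 3  [load 550/775]
  100 → locker 3  [load 650/775]
  100 → locker 3  [load 750/775]
  100 → locker 4 (new)  [load 100/775]
  75 → locker 4  [load 175/775]
4 storage lockers opened.

4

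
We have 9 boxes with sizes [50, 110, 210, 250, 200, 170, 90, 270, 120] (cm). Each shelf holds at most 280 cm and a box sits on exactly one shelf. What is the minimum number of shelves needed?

6

Total = 270 + 250 + 210 + 200 + 170 + 120 + 110 + 90 + 50 = 1470 cm.
Lower bound: ⌈1470/280⌉ = 6 shelves.
A packing using 6 shelves:
  shelf 1: 270 = 270
  shelf 2: 250 = 250
  shelf 3: 210 + 50 = 260
  shelf 4: 200 = 200
  shelf 5: 170 + 110 = 280
  shelf 6: 120 + 90 = 210
This matches the lower bound, so 6 is optimal.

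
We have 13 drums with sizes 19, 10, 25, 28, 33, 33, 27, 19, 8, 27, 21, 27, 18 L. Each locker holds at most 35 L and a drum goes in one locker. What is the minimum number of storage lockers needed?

Total = 33 + 33 + 28 + 27 + 27 + 27 + 25 + 21 + 19 + 19 + 18 + 10 + 8 = 295 L.
Lower bound: ⌈295/35⌉ = 9 storage lockers.
Also, 11 drums each exceed 35/2 L, and no two of those can share a locker, so at least 11 storage lockers are needed.
A packing using 11 storage lockers:
  locker 1: 33 = 33
  locker 2: 33 = 33
  locker 3: 28 = 28
  locker 4: 27 + 8 = 35
  locker 5: 27 = 27
  locker 6: 27 = 27
  locker 7: 25 + 10 = 35
  locker 8: 21 = 21
  locker 9: 19 = 19
  locker 10: 19 = 19
  locker 11: 18 = 18
This matches the lower bound, so 11 is optimal.

11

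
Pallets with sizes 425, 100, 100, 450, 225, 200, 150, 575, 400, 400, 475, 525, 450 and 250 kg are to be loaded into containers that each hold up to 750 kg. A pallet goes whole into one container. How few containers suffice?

8

Total = 575 + 525 + 475 + 450 + 450 + 425 + 400 + 400 + 250 + 225 + 200 + 150 + 100 + 100 = 4725 kg.
Lower bound: ⌈4725/750⌉ = 7 containers.
Also, 8 pallets each exceed 375 kg, and no two of those can share a container, so at least 8 containers are needed.
A packing using 8 containers:
  container 1: 575 + 150 = 725
  container 2: 525 + 225 = 750
  container 3: 475 + 250 = 725
  container 4: 450 + 200 + 100 = 750
  container 5: 450 + 100 = 550
  container 6: 425 = 425
  container 7: 400 = 400
  container 8: 400 = 400
This matches the lower bound, so 8 is optimal.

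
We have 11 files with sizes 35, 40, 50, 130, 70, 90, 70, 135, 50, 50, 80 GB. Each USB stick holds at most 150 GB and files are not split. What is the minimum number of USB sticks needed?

Total = 135 + 130 + 90 + 80 + 70 + 70 + 50 + 50 + 50 + 40 + 35 = 800 GB.
Lower bound: ⌈800/150⌉ = 6 USB sticks.
A packing using 6 USB sticks:
  USB stick 1: 135 = 135
  USB stick 2: 130 = 130
  USB stick 3: 90 + 50 = 140
  USB stick 4: 80 + 70 = 150
  USB stick 5: 70 + 50 = 120
  USB stick 6: 50 + 40 + 35 = 125
This matches the lower bound, so 6 is optimal.

6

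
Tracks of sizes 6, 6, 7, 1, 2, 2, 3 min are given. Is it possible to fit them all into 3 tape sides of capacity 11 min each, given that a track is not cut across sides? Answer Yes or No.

A valid assignment using 3 tape sides:
  side 1: 7 + 3 + 1 = 11
  side 2: 6 + 2 + 2 = 10
  side 3: 6 = 6
Every load is within 11 min, so 3 tape sides suffice.

Yes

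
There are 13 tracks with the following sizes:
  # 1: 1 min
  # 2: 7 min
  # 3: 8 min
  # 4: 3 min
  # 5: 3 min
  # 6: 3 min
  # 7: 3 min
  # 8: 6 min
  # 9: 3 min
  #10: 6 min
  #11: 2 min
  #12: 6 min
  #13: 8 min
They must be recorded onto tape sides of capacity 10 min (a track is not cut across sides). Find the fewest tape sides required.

Total = 8 + 8 + 7 + 6 + 6 + 6 + 3 + 3 + 3 + 3 + 3 + 2 + 1 = 59 min.
Lower bound: ⌈59/10⌉ = 6 tape sides.
A packing using 7 tape sides:
  side 1: 8 + 2 = 10
  side 2: 8 + 1 = 9
  side 3: 7 + 3 = 10
  side 4: 6 + 3 = 9
  side 5: 6 + 3 = 9
  side 6: 6 + 3 = 9
  side 7: 3 = 3
No arrangement into 6 tape sides stays within capacity, so 7 is optimal.

7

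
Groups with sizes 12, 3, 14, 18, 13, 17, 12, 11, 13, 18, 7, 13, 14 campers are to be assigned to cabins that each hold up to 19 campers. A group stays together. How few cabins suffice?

Total = 18 + 18 + 17 + 14 + 14 + 13 + 13 + 13 + 12 + 12 + 11 + 7 + 3 = 165 campers.
Lower bound: ⌈165/19⌉ = 9 cabins.
Also, 11 groups each exceed 19/2 campers, and no two of those can share a cabin, so at least 11 cabins are needed.
A packing using 11 cabins:
  cabin 1: 18 = 18
  cabin 2: 18 = 18
  cabin 3: 17 = 17
  cabin 4: 14 + 3 = 17
  cabin 5: 14 = 14
  cabin 6: 13 = 13
  cabin 7: 13 = 13
  cabin 8: 13 = 13
  cabin 9: 12 + 7 = 19
  cabin 10: 12 = 12
  cabin 11: 11 = 11
This matches the lower bound, so 11 is optimal.

11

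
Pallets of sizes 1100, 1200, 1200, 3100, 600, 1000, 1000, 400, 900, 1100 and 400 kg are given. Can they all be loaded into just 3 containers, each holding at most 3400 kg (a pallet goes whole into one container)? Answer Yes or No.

Total = 12000 kg; ⌈12000/3400⌉ = 4.
At least 4 containers are required, but only 3 are allowed.

No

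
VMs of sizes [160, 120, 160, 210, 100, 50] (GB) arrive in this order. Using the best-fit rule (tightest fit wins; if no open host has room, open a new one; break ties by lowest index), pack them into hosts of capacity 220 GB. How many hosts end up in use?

4

  160 → host 1 (new)  [load 160/220]
  120 → host 2 (new)  [load 120/220]
  160 → host 3 (new)  [load 160/220]
  210 → host 4 (new)  [load 210/220]
  100 → host 2  [load 220/220]
  50 → host 1  [load 210/220]
4 hosts opened.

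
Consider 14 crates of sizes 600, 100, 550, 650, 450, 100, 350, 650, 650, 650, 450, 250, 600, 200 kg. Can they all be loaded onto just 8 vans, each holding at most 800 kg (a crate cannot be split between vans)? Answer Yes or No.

No

Total = 6250 kg; ⌈6250/800⌉ = 8.
9 crates each exceed half the capacity and cannot share a van, forcing at least 9 vans.
At least 9 vans are required, but only 8 are allowed.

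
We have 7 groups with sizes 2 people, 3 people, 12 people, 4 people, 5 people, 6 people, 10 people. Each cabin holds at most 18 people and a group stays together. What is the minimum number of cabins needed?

3

Total = 12 + 10 + 6 + 5 + 4 + 3 + 2 = 42 people.
Lower bound: ⌈42/18⌉ = 3 cabins.
A packing using 3 cabins:
  cabin 1: 12 + 6 = 18
  cabin 2: 10 + 5 + 3 = 18
  cabin 3: 4 + 2 = 6
This matches the lower bound, so 3 is optimal.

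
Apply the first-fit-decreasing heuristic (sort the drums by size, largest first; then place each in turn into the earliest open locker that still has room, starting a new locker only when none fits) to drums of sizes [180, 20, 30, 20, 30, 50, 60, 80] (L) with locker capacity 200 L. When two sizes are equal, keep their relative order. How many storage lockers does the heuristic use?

Sorted descending: 180, 80, 60, 50, 30, 30, 20, 20.
  180 → locker 1 (new)  [load 180/200]
  80 → locker 2 (new)  [load 80/200]
  60 → locker 2  [load 140/200]
  50 → locker 2  [load 190/200]
  30 → locker 3 (new)  [load 30/200]
  30 → locker 3  [load 60/200]
  20 → locker 1  [load 200/200]
  20 → locker 3  [load 80/200]
3 storage lockers opened.

3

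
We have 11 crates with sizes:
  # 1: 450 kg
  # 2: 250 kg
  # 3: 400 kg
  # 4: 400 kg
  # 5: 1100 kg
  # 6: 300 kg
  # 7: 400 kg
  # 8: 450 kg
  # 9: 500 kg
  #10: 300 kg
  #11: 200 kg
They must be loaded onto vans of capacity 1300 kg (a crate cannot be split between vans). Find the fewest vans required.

Total = 1100 + 500 + 450 + 450 + 400 + 400 + 400 + 300 + 300 + 250 + 200 = 4750 kg.
Lower bound: ⌈4750/1300⌉ = 4 vans.
A packing using 4 vans:
  van 1: 1100 + 200 = 1300
  van 2: 500 + 450 + 300 = 1250
  van 3: 450 + 400 + 400 = 1250
  van 4: 400 + 300 + 250 = 950
This matches the lower bound, so 4 is optimal.

4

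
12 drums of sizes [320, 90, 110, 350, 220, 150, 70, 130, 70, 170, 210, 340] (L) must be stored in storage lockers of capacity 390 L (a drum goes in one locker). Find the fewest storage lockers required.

6

Total = 350 + 340 + 320 + 220 + 210 + 170 + 150 + 130 + 110 + 90 + 70 + 70 = 2230 L.
Lower bound: ⌈2230/390⌉ = 6 storage lockers.
A packing using 6 storage lockers:
  locker 1: 350 = 350
  locker 2: 340 = 340
  locker 3: 320 + 70 = 390
  locker 4: 220 + 170 = 390
  locker 5: 210 + 110 + 70 = 390
  locker 6: 150 + 130 + 90 = 370
This matches the lower bound, so 6 is optimal.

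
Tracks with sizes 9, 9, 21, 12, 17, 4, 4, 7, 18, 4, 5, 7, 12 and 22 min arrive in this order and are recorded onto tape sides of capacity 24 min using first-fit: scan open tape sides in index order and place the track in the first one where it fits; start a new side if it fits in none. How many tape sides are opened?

  9 → side 1 (new)  [load 9/24]
  9 → side 1  [load 18/24]
  21 → side 2 (new)  [load 21/24]
  12 → side 3 (new)  [load 12/24]
  17 → side 4 (new)  [load 17/24]
  4 → side 1  [load 22/24]
  4 → side 3  [load 16/24]
  7 → side 3  [load 23/24]
  18 → side 5 (new)  [load 18/24]
  4 → side 4  [load 21/24]
  5 → side 5  [load 23/24]
  7 → side 6 (new)  [load 7/24]
  12 → side 6  [load 19/24]
  22 → side 7 (new)  [load 22/24]
7 tape sides opened.

7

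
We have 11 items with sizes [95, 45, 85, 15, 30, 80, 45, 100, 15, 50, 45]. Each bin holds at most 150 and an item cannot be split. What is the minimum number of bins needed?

5

Total = 100 + 95 + 85 + 80 + 50 + 45 + 45 + 45 + 30 + 15 + 15 = 605.
Lower bound: ⌈605/150⌉ = 5 bins.
A packing using 5 bins:
  bin 1: 100 + 50 = 150
  bin 2: 95 + 45 = 140
  bin 3: 85 + 45 + 15 = 145
  bin 4: 80 + 45 + 15 = 140
  bin 5: 30 = 30
This matches the lower bound, so 5 is optimal.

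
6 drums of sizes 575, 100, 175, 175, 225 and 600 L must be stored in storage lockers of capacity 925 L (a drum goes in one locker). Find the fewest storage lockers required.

Total = 600 + 575 + 225 + 175 + 175 + 100 = 1850 L.
Lower bound: ⌈1850/925⌉ = 2 storage lockers.
A packing using 2 storage lockers:
  locker 1: 600 + 225 + 100 = 925
  locker 2: 575 + 175 + 175 = 925
This matches the lower bound, so 2 is optimal.

2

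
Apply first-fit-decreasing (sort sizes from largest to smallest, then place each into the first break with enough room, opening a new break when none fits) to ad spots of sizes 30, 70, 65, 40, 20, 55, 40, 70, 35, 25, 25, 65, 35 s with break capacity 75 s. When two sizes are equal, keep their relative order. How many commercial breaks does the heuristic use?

9

Sorted descending: 70, 70, 65, 65, 55, 40, 40, 35, 35, 30, 25, 25, 20.
  70 → break 1 (new)  [load 70/75]
  70 → break 2 (new)  [load 70/75]
  65 → break 3 (new)  [load 65/75]
  65 → break 4 (new)  [load 65/75]
  55 → break 5 (new)  [load 55/75]
  40 → break 6 (new)  [load 40/75]
  40 → break 7 (new)  [load 40/75]
  35 → break 6  [load 75/75]
  35 → break 7  [load 75/75]
  30 → break 8 (new)  [load 30/75]
  25 → break 8  [load 55/75]
  25 → break 9 (new)  [load 25/75]
  20 → break 5  [load 75/75]
9 commercial breaks opened.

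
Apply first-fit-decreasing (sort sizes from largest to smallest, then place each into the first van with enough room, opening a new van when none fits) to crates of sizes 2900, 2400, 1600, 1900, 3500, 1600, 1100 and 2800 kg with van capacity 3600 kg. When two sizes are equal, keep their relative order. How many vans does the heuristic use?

6

Sorted descending: 3500, 2900, 2800, 2400, 1900, 1600, 1600, 1100.
  3500 → van 1 (new)  [load 3500/3600]
  2900 → van 2 (new)  [load 2900/3600]
  2800 → van 3 (new)  [load 2800/3600]
  2400 → van 4 (new)  [load 2400/3600]
  1900 → van 5 (new)  [load 1900/3600]
  1600 → van 5  [load 3500/3600]
  1600 → van 6 (new)  [load 1600/3600]
  1100 → van 4  [load 3500/3600]
6 vans opened.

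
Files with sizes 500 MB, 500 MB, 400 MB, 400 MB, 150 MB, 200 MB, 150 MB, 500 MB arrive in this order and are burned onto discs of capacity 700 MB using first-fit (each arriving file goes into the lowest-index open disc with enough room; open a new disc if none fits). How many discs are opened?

5

  500 → disc 1 (new)  [load 500/700]
  500 → disc 2 (new)  [load 500/700]
  400 → disc 3 (new)  [load 400/700]
  400 → disc 4 (new)  [load 400/700]
  150 → disc 1  [load 650/700]
  200 → disc 2  [load 700/700]
  150 → disc 3  [load 550/700]
  500 → disc 5 (new)  [load 500/700]
5 discs opened.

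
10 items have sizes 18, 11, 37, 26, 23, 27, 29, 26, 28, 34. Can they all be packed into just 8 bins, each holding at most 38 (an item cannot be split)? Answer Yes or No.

Total = 259; ⌈259/38⌉ = 7.
8 items each exceed half the capacity and cannot share a bin, forcing at least 8 bins.
The bound of 8 does not rule out 8, but exhaustive search shows no assignment into 8 bins of capacity 38 exists — the minimum is 9.

No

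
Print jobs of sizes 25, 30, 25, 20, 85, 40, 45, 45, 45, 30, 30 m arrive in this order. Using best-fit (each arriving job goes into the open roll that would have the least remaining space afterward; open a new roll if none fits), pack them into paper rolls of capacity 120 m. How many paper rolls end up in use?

  25 → roll 1 (new)  [load 25/120]
  30 → roll 1  [load 55/120]
  25 → roll 1  [load 80/120]
  20 → roll 1  [load 100/120]
  85 → roll 2 (new)  [load 85/120]
  40 → roll 3 (new)  [load 40/120]
  45 → roll 3  [load 85/120]
  45 → roll 4 (new)  [load 45/120]
  45 → roll 4  [load 90/120]
  30 → roll 4  [load 120/120]
  30 → roll 2  [load 115/120]
4 paper rolls opened.

4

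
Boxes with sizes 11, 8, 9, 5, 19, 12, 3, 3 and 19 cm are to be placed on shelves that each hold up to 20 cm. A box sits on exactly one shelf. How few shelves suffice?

5

Total = 19 + 19 + 12 + 11 + 9 + 8 + 5 + 3 + 3 = 89 cm.
Lower bound: ⌈89/20⌉ = 5 shelves.
A packing using 5 shelves:
  shelf 1: 19 = 19
  shelf 2: 19 = 19
  shelf 3: 12 + 8 = 20
  shelf 4: 11 + 9 = 20
  shelf 5: 5 + 3 + 3 = 11
This matches the lower bound, so 5 is optimal.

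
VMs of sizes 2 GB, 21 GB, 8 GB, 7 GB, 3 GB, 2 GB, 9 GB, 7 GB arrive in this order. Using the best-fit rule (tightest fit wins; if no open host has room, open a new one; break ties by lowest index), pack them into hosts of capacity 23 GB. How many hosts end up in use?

  2 → host 1 (new)  [load 2/23]
  21 → host 1  [load 23/23]
  8 → host 2 (new)  [load 8/23]
  7 → host 2  [load 15/23]
  3 → host 2  [load 18/23]
  2 → host 2  [load 20/23]
  9 → host 3 (new)  [load 9/23]
  7 → host 3  [load 16/23]
3 hosts opened.

3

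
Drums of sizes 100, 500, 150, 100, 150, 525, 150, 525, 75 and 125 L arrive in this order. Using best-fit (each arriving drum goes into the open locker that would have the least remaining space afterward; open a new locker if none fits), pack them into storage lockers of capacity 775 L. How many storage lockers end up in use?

4

  100 → locker 1 (new)  [load 100/775]
  500 → locker 1  [load 600/775]
  150 → locker 1  [load 750/775]
  100 → locker 2 (new)  [load 100/775]
  150 → locker 2  [load 250/775]
  525 → locker 2  [load 775/775]
  150 → locker 3 (new)  [load 150/775]
  525 → locker 3  [load 675/775]
  75 → locker 3  [load 750/775]
  125 → locker 4 (new)  [load 125/775]
4 storage lockers opened.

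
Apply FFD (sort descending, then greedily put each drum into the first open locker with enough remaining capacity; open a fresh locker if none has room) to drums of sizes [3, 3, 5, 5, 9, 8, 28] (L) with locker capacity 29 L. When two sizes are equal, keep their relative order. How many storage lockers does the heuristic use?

Sorted descending: 28, 9, 8, 5, 5, 3, 3.
  28 → locker 1 (new)  [load 28/29]
  9 → locker 2 (new)  [load 9/29]
  8 → locker 2  [load 17/29]
  5 → locker 2  [load 22/29]
  5 → locker 2  [load 27/29]
  3 → locker 3 (new)  [load 3/29]
  3 → locker 3  [load 6/29]
3 storage lockers opened.

3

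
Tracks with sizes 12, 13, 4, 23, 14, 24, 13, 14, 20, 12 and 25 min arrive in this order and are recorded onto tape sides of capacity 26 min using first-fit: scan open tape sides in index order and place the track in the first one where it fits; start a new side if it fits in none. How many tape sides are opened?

  12 → side 1 (new)  [load 12/26]
  13 → side 1  [load 25/26]
  4 → side 2 (new)  [load 4/26]
  23 → side 3 (new)  [load 23/26]
  14 → side 2  [load 18/26]
  24 → side 4 (new)  [load 24/26]
  13 → side 5 (new)  [load 13/26]
  14 → side 6 (new)  [load 14/26]
  20 → side 7 (new)  [load 20/26]
  12 → side 5  [load 25/26]
  25 → side 8 (new)  [load 25/26]
8 tape sides opened.

8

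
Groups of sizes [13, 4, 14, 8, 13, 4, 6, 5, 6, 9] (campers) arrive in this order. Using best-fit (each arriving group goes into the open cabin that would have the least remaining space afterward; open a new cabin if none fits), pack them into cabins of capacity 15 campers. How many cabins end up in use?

  13 → cabin 1 (new)  [load 13/15]
  4 → cabin 2 (new)  [load 4/15]
  14 → cabin 3 (new)  [load 14/15]
  8 → cabin 2  [load 12/15]
  13 → cabin 4 (new)  [load 13/15]
  4 → cabin 5 (new)  [load 4/15]
  6 → cabin 5  [load 10/15]
  5 → cabin 5  [load 15/15]
  6 → cabin 6 (new)  [load 6/15]
  9 → cabin 6  [load 15/15]
6 cabins opened.

6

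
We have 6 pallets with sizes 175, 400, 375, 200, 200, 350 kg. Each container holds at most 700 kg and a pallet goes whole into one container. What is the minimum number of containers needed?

Total = 400 + 375 + 350 + 200 + 200 + 175 = 1700 kg.
Lower bound: ⌈1700/700⌉ = 3 containers.
A packing using 3 containers:
  container 1: 400 + 200 = 600
  container 2: 375 + 200 = 575
  container 3: 350 + 175 = 525
This matches the lower bound, so 3 is optimal.

3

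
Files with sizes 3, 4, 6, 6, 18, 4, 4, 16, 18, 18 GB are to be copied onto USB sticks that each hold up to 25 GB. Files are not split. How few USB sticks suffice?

4

Total = 18 + 18 + 18 + 16 + 6 + 6 + 4 + 4 + 4 + 3 = 97 GB.
Lower bound: ⌈97/25⌉ = 4 USB sticks.
A packing using 4 USB sticks:
  USB stick 1: 18 + 6 = 24
  USB stick 2: 18 + 6 = 24
  USB stick 3: 18 + 4 + 3 = 25
  USB stick 4: 16 + 4 + 4 = 24
This matches the lower bound, so 4 is optimal.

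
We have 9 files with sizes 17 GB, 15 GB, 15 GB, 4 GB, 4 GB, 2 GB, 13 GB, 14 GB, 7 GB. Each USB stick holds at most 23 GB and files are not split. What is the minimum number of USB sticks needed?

Total = 17 + 15 + 15 + 14 + 13 + 7 + 4 + 4 + 2 = 91 GB.
Lower bound: ⌈91/23⌉ = 4 USB sticks.
Also, 5 files each exceed 23/2 GB, and no two of those can share a USB stick, so at least 5 USB sticks are needed.
A packing using 5 USB sticks:
  USB stick 1: 17 + 4 + 2 = 23
  USB stick 2: 15 + 7 = 22
  USB stick 3: 15 + 4 = 19
  USB stick 4: 14 = 14
  USB stick 5: 13 = 13
This matches the lower bound, so 5 is optimal.

5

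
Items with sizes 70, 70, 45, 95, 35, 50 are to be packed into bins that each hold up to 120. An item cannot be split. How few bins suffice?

4

Total = 95 + 70 + 70 + 50 + 45 + 35 = 365.
Lower bound: ⌈365/120⌉ = 4 bins.
A packing using 4 bins:
  bin 1: 95 = 95
  bin 2: 70 + 50 = 120
  bin 3: 70 + 45 = 115
  bin 4: 35 = 35
This matches the lower bound, so 4 is optimal.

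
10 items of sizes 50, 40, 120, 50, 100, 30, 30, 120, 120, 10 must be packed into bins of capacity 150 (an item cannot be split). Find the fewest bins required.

5

Total = 120 + 120 + 120 + 100 + 50 + 50 + 40 + 30 + 30 + 10 = 670.
Lower bound: ⌈670/150⌉ = 5 bins.
A packing using 5 bins:
  bin 1: 120 + 30 = 150
  bin 2: 120 + 30 = 150
  bin 3: 120 + 10 = 130
  bin 4: 100 + 50 = 150
  bin 5: 50 + 40 = 90
This matches the lower bound, so 5 is optimal.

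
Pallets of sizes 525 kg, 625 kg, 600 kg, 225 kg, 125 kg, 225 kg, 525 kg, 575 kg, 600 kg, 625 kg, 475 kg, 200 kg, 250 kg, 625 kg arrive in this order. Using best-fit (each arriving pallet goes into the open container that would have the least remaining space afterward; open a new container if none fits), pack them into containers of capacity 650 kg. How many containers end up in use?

  525 → container 1 (new)  [load 525/650]
  625 → container 2 (new)  [load 625/650]
  600 → container 3 (new)  [load 600/650]
  225 → container 4 (new)  [load 225/650]
  125 → container 1  [load 650/650]
  225 → container 4  [load 450/650]
  525 → container 5 (new)  [load 525/650]
  575 → container 6 (new)  [load 575/650]
  600 → container 7 (new)  [load 600/650]
  625 → container 8 (new)  [load 625/650]
  475 → container 9 (new)  [load 475/650]
  200 → container 4  [load 650/650]
  250 → container 10 (new)  [load 250/650]
  625 → container 11 (new)  [load 625/650]
11 containers opened.

11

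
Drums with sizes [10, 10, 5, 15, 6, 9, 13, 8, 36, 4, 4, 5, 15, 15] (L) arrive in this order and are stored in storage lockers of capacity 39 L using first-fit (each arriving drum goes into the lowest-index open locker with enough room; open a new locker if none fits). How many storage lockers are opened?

5

  10 → locker 1 (new)  [load 10/39]
  10 → locker 1  [load 20/39]
  5 → locker 1  [load 25/39]
  15 → locker 2 (new)  [load 15/39]
  6 → locker 1  [load 31/39]
  9 → locker 2  [load 24/39]
  13 → locker 2  [load 37/39]
  8 → locker 1  [load 39/39]
  36 → locker 3 (new)  [load 36/39]
  4 → locker 4 (new)  [load 4/39]
  4 → locker 4  [load 8/39]
  5 → locker 4  [load 13/39]
  15 → locker 4  [load 28/39]
  15 → locker 5 (new)  [load 15/39]
5 storage lockers opened.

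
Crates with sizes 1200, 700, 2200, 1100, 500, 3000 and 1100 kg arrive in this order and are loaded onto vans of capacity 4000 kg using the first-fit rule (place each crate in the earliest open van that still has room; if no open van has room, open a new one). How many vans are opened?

  1200 → van 1 (new)  [load 1200/4000]
  700 → van 1  [load 1900/4000]
  2200 → van 2 (new)  [load 2200/4000]
  1100 → van 1  [load 3000/4000]
  500 → van 1  [load 3500/4000]
  3000 → van 3 (new)  [load 3000/4000]
  1100 → van 2  [load 3300/4000]
3 vans opened.

3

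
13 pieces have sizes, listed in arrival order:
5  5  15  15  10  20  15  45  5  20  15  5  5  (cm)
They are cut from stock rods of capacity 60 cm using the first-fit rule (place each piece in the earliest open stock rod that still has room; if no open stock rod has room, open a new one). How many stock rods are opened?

  5 → stock rod 1 (new)  [load 5/60]
  5 → stock rod 1  [load 10/60]
  15 → stock rod 1  [load 25/60]
  15 → stock rod 1  [load 40/60]
  10 → stock rod 1  [load 50/60]
  20 → stock rod 2 (new)  [load 20/60]
  15 → stock rod 2  [load 35/60]
  45 → stock rod 3 (new)  [load 45/60]
  5 → stock rod 1  [load 55/60]
  20 → stock rod 2  [load 55/60]
  15 → stock rod 3  [load 60/60]
  5 → stock rod 1  [load 60/60]
  5 → stock rod 2  [load 60/60]
3 stock rods opened.

3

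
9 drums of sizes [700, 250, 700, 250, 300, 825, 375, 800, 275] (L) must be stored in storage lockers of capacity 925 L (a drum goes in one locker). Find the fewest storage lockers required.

6

Total = 825 + 800 + 700 + 700 + 375 + 300 + 275 + 250 + 250 = 4475 L.
Lower bound: ⌈4475/925⌉ = 5 storage lockers.
A packing using 6 storage lockers:
  locker 1: 825 = 825
  locker 2: 800 = 800
  locker 3: 700 = 700
  locker 4: 700 = 700
  locker 5: 375 + 300 + 250 = 925
  locker 6: 275 + 250 = 525
No arrangement into 5 storage lockers stays within capacity, so 6 is optimal.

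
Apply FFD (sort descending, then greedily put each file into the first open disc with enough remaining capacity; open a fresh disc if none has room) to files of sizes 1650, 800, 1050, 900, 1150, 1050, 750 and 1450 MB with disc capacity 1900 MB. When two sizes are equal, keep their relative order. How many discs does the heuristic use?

Sorted descending: 1650, 1450, 1150, 1050, 1050, 900, 800, 750.
  1650 → disc 1 (new)  [load 1650/1900]
  1450 → disc 2 (new)  [load 1450/1900]
  1150 → disc 3 (new)  [load 1150/1900]
  1050 → disc 4 (new)  [load 1050/1900]
  1050 → disc 5 (new)  [load 1050/1900]
  900 → disc 6 (new)  [load 900/1900]
  800 → disc 4  [load 1850/1900]
  750 → disc 3  [load 1900/1900]
6 discs opened.

6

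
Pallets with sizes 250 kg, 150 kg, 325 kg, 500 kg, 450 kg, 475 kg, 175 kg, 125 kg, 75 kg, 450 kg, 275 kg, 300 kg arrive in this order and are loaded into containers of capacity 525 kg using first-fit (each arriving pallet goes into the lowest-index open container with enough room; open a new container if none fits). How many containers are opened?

8

  250 → container 1 (new)  [load 250/525]
  150 → container 1  [load 400/525]
  325 → container 2 (new)  [load 325/525]
  500 → container 3 (new)  [load 500/525]
  450 → container 4 (new)  [load 450/525]
  475 → container 5 (new)  [load 475/525]
  175 → container 2  [load 500/525]
  125 → container 1  [load 525/525]
  75 → container 4  [load 525/525]
  450 → container 6 (new)  [load 450/525]
  275 → container 7 (new)  [load 275/525]
  300 → container 8 (new)  [load 300/525]
8 containers opened.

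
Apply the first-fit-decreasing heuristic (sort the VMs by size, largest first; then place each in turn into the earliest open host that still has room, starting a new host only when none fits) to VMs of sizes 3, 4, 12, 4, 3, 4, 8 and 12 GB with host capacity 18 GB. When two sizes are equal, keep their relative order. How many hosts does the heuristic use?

Sorted descending: 12, 12, 8, 4, 4, 4, 3, 3.
  12 → host 1 (new)  [load 12/18]
  12 → host 2 (new)  [load 12/18]
  8 → host 3 (new)  [load 8/18]
  4 → host 1  [load 16/18]
  4 → host 2  [load 16/18]
  4 → host 3  [load 12/18]
  3 → host 3  [load 15/18]
  3 → host 3  [load 18/18]
3 hosts opened.

3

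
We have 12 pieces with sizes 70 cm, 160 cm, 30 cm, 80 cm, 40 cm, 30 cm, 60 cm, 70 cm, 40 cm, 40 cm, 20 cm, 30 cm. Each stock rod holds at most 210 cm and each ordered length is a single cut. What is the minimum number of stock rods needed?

Total = 160 + 80 + 70 + 70 + 60 + 40 + 40 + 40 + 30 + 30 + 30 + 20 = 670 cm.
Lower bound: ⌈670/210⌉ = 4 stock rods.
A packing using 4 stock rods:
  stock rod 1: 160 + 40 = 200
  stock rod 2: 80 + 70 + 60 = 210
  stock rod 3: 70 + 40 + 40 + 30 + 30 = 210
  stock rod 4: 30 + 20 = 50
This matches the lower bound, so 4 is optimal.

4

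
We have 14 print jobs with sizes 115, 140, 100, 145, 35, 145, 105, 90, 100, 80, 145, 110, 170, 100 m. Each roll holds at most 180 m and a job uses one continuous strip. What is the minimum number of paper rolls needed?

12

Total = 170 + 145 + 145 + 145 + 140 + 115 + 110 + 105 + 100 + 100 + 100 + 90 + 80 + 35 = 1580 m.
Lower bound: ⌈1580/180⌉ = 9 paper rolls.
Also, 11 print jobs each exceed 90 m, and no two of those can share a roll, so at least 11 paper rolls are needed.
A packing using 12 paper rolls:
  roll 1: 170 = 170
  roll 2: 145 + 35 = 180
  roll 3: 145 = 145
  roll 4: 145 = 145
  roll 5: 140 = 140
  roll 6: 115 = 115
  roll 7: 110 = 110
  roll 8: 105 = 105
  roll 9: 100 + 80 = 180
  roll 10: 100 = 100
  roll 11: 100 = 100
  roll 12: 90 = 90
No arrangement into 11 paper rolls stays within capacity, so 12 is optimal.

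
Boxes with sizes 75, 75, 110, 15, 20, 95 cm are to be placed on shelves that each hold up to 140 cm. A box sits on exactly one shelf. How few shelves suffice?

Total = 110 + 95 + 75 + 75 + 20 + 15 = 390 cm.
Lower bound: ⌈390/140⌉ = 3 shelves.
Also, 4 boxes each exceed 70 cm, and no two of those can share a shelf, so at least 4 shelves are needed.
A packing using 4 shelves:
  shelf 1: 110 + 20 = 130
  shelf 2: 95 + 15 = 110
  shelf 3: 75 = 75
  shelf 4: 75 = 75
This matches the lower bound, so 4 is optimal.

4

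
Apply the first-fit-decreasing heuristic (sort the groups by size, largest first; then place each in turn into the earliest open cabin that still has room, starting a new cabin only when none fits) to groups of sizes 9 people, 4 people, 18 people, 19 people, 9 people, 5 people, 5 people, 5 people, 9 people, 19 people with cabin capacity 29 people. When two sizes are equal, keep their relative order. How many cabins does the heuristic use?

4

Sorted descending: 19, 19, 18, 9, 9, 9, 5, 5, 5, 4.
  19 → cabin 1 (new)  [load 19/29]
  19 → cabin 2 (new)  [load 19/29]
  18 → cabin 3 (new)  [load 18/29]
  9 → cabin 1  [load 28/29]
  9 → cabin 2  [load 28/29]
  9 → cabin 3  [load 27/29]
  5 → cabin 4 (new)  [load 5/29]
  5 → cabin 4  [load 10/29]
  5 → cabin 4  [load 15/29]
  4 → cabin 4  [load 19/29]
4 cabins opened.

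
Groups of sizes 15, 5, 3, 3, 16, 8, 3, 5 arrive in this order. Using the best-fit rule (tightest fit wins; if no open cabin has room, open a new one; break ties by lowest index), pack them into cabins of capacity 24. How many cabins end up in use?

  15 → cabin 1 (new)  [load 15/24]
  5 → cabin 1  [load 20/24]
  3 → cabin 1  [load 23/24]
  3 → cabin 2 (new)  [load 3/24]
  16 → cabin 2  [load 19/24]
  8 → cabin 3 (new)  [load 8/24]
  3 → cabin 2  [load 22/24]
  5 → cabin 3  [load 13/24]
3 cabins opened.

3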